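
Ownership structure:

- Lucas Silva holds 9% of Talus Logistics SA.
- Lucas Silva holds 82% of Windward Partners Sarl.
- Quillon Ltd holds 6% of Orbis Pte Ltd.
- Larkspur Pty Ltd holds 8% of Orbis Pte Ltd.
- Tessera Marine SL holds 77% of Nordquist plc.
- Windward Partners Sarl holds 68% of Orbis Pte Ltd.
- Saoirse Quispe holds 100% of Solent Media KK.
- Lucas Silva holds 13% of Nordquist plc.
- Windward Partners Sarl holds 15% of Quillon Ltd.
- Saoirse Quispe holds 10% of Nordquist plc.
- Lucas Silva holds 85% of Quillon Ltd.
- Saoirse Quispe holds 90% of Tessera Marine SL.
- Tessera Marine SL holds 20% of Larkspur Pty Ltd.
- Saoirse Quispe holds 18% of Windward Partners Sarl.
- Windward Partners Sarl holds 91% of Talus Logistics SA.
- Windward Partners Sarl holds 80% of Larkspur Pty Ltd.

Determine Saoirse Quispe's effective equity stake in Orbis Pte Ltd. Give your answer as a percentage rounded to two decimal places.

Saoirse reaches Orbis along 4 paths.
Via Windward → Quillon: 18% × 15% × 6% = 0.162%.
Via Windward: 18% × 68% = 12.24%.
Via Tessera → Larkspur: 90% × 20% × 8% = 1.44%.
Via Windward → Larkspur: 18% × 80% × 8% = 1.152%.
Total: 0.162% + 12.24% + 1.44% + 1.152% = 14.994%.
Rounded: 14.99%.

14.99%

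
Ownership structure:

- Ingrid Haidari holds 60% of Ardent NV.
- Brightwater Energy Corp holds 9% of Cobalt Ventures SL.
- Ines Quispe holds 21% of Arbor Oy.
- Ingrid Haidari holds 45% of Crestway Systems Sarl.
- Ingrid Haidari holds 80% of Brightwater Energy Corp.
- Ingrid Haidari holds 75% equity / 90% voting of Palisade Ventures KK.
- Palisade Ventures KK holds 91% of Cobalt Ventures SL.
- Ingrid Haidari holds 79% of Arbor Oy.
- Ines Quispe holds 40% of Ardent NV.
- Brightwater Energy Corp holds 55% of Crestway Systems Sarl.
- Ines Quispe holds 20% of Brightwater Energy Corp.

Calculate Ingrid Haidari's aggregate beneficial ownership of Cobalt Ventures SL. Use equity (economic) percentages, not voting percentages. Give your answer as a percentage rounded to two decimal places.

Ingrid reaches Cobalt along 2 paths.
Via Brightwater: 80% × 9% = 7.2%.
Via Palisade: 75% × 91% = 68.25%.
Total: 7.2% + 68.25% = 75.45%.

75.45%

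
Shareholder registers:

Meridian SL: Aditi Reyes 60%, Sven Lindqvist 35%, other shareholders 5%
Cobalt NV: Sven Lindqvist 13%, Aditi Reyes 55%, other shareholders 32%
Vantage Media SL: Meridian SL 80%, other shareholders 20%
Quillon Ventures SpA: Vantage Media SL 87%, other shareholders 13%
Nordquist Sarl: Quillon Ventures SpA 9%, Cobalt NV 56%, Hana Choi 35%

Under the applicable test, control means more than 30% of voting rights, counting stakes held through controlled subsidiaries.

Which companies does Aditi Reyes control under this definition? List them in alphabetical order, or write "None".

Cobalt NV, Meridian SL, Nordquist Sarl, Quillon Ventures SpA, Vantage Media SL

Aditi holds 60% of Meridian, so Aditi controls Meridian.
Aditi holds 55% of Cobalt, so Aditi controls Cobalt.
Meridian holds 80% of Vantage, so Aditi controls Vantage.
Vantage holds 87% of Quillon, so Aditi controls Quillon.
Quillon and Cobalt together hold 9% + 56% = 65% of Nordquist, so Aditi controls Nordquist.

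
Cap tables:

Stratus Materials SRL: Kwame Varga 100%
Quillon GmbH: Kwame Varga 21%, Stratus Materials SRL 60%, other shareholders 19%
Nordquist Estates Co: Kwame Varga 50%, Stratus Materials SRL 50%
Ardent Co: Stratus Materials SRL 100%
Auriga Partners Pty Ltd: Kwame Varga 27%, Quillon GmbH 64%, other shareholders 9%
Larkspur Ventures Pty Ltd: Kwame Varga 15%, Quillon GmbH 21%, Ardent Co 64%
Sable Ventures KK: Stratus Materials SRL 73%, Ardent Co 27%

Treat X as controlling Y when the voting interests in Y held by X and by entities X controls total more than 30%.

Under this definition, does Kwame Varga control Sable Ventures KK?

Yes

Kwame holds 100% of Stratus, so Kwame controls Stratus.
Stratus holds 100% of Ardent, so Kwame controls Ardent.
Stratus and Ardent together hold 73% + 27% = 100% of Sable, so Kwame controls Sable.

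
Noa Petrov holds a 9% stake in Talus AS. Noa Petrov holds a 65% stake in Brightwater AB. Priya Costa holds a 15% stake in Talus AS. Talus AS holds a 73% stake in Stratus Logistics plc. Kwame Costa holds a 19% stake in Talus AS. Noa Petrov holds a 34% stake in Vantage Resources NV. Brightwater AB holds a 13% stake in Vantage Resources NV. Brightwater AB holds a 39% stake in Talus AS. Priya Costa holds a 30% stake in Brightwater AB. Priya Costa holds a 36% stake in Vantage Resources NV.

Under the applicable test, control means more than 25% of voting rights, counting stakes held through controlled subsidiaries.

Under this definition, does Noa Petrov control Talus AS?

Yes

Noa holds 65% of Brightwater, so Noa controls Brightwater.
Brightwater and Noa together hold 39% + 9% = 48% of Talus, so Noa controls Talus.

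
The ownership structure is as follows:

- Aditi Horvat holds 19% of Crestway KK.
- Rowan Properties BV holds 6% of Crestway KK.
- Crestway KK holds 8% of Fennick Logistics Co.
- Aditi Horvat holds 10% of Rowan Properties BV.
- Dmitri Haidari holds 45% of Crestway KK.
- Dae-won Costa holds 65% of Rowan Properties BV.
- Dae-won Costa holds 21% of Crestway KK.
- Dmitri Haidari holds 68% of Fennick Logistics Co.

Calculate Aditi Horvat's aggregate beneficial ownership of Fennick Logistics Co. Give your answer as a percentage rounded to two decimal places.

Aditi reaches Fennick along 2 paths.
Via Rowan → Crestway: 10% × 6% × 8% = 0.048%.
Via Crestway: 19% × 8% = 1.52%.
Total: 0.048% + 1.52% = 1.568%.
Rounded: 1.57%.

1.57%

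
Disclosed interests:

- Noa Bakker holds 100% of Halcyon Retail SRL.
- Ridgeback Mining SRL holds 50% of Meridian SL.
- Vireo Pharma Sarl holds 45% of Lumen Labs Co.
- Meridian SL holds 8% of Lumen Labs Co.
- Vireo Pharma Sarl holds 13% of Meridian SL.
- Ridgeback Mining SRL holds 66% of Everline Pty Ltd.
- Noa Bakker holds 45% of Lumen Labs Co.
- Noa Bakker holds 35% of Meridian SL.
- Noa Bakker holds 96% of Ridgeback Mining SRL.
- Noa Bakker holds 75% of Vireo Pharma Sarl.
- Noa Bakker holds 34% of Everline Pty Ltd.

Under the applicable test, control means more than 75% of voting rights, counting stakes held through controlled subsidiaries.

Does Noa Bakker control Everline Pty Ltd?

Yes

Noa holds 96% of Ridgeback, so Noa controls Ridgeback.
Ridgeback and Noa together hold 66% + 34% = 100% of Everline, so Noa controls Everline.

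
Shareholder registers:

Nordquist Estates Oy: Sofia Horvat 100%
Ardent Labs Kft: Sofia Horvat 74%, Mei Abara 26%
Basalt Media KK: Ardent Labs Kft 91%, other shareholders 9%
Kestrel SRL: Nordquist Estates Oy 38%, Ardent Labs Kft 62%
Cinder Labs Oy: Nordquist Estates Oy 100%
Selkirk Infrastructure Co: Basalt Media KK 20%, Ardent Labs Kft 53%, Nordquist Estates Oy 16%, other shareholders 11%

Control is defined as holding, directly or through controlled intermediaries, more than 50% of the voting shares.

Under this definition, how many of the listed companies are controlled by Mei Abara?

0

Mei's largest direct stake is 26% in Ardent, which does not meet the threshold.
Mei controls 0 companies.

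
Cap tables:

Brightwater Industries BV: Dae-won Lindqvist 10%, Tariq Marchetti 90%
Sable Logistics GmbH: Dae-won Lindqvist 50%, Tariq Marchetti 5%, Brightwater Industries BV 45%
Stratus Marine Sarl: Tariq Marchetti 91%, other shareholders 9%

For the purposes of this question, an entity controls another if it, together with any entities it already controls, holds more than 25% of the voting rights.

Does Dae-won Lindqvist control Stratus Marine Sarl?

No

Dae-won holds 50% of Sable, so Dae-won controls Sable.
Neither Dae-won nor any entity Dae-won controls holds any voting interest in Stratus.
So Dae-won does not control Stratus.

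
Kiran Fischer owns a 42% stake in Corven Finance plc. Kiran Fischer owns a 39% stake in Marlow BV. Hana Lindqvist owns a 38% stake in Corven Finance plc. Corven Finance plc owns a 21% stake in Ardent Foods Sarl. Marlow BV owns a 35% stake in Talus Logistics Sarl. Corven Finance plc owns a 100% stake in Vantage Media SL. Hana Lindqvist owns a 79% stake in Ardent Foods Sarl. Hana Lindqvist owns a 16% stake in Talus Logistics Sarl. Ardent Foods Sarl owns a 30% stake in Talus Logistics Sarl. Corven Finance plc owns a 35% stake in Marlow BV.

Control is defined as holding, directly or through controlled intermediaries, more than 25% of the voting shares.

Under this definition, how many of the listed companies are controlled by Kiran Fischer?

4

Kiran holds 42% of Corven, so Kiran controls Corven.
Corven holds 100% of Vantage, so Kiran controls Vantage.
Corven and Kiran together hold 35% + 39% = 74% of Marlow, so Kiran controls Marlow.
Marlow holds 35% of Talus, so Kiran controls Talus.
No other company's threshold is met.
Kiran controls 4 companies.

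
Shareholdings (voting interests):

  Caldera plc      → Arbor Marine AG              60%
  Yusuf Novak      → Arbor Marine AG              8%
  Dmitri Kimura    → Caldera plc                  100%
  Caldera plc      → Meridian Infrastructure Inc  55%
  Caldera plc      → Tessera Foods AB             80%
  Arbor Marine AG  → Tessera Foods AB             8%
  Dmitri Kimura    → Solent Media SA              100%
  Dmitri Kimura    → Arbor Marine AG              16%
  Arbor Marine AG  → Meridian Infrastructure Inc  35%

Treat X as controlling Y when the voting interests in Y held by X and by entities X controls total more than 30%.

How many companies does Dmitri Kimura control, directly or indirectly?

Dmitri holds 100% of Caldera, so Dmitri controls Caldera.
Dmitri and Caldera together hold 16% + 60% = 76% of Arbor, so Dmitri controls Arbor.
Caldera and Arbor together hold 55% + 35% = 90% of Meridian, so Dmitri controls Meridian.
Arbor and Caldera together hold 8% + 80% = 88% of Tessera, so Dmitri controls Tessera.
Dmitri holds 100% of Solent, so Dmitri controls Solent.
Dmitri controls 5 companies.

5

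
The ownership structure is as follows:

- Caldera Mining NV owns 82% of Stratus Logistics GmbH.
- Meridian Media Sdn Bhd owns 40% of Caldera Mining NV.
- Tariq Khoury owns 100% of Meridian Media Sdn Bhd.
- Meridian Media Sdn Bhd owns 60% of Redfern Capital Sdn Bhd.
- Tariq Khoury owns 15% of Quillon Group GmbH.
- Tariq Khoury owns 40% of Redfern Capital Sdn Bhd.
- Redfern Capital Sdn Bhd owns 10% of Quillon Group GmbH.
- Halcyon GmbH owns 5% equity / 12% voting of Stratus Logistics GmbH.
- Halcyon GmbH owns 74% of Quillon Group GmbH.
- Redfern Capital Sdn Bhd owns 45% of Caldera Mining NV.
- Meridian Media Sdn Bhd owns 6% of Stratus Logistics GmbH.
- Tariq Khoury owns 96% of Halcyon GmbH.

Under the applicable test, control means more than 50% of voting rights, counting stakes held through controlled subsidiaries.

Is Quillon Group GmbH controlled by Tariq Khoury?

Tariq holds 96% of Halcyon, so Tariq controls Halcyon.
Tariq holds 100% of Meridian, so Tariq controls Meridian.
Tariq and Meridian together hold 40% + 60% = 100% of Redfern, so Tariq controls Redfern.
Halcyon and Tariq and Redfern together hold 74% + 15% + 10% = 99% of Quillon, so Tariq controls Quillon.

Yes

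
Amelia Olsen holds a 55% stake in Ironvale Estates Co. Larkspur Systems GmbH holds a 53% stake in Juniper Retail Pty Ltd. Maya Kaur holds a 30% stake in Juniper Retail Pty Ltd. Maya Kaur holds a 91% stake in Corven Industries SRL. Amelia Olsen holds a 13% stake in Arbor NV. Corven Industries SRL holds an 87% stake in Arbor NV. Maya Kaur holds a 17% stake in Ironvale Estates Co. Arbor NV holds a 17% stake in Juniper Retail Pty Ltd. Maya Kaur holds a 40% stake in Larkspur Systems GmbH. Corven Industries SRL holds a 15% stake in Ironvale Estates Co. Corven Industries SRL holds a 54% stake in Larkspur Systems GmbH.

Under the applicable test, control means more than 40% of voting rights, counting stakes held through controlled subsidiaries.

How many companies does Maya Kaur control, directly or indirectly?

Maya holds 91% of Corven, so Maya controls Corven.
Maya and Corven together hold 40% + 54% = 94% of Larkspur, so Maya controls Larkspur.
Corven holds 87% of Arbor, so Maya controls Arbor.
Arbor and Maya and Larkspur together hold 17% + 30% + 53% = 100% of Juniper, so Maya controls Juniper.
No other company's threshold is met.
Maya controls 4 companies.

4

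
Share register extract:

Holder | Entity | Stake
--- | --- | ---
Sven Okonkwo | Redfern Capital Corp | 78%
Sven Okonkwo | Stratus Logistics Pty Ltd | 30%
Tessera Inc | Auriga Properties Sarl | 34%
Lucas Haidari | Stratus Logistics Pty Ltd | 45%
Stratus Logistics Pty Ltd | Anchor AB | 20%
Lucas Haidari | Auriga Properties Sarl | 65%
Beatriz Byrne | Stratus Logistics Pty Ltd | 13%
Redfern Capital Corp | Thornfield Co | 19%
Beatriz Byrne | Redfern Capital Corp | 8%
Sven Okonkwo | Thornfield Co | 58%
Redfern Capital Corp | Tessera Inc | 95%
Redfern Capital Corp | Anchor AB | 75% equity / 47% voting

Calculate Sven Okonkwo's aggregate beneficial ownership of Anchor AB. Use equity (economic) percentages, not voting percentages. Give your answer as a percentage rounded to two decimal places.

Sven reaches Anchor along 2 paths.
Via Redfern: 78% × 75% = 58.5%.
Via Stratus: 30% × 20% = 6%.
Total: 58.5% + 6% = 64.5%.
Rounded: 64.50%.

64.50%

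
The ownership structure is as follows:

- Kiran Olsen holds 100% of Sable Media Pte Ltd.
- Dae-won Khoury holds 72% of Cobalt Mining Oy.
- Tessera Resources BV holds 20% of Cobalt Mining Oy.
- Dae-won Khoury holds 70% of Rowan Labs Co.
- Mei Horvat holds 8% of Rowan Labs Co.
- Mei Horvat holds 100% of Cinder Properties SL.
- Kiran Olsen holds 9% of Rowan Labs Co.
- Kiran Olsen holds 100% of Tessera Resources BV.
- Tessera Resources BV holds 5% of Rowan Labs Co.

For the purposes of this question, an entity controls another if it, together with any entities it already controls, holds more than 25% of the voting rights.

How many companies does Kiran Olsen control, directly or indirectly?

Kiran holds 100% of Tessera, so Kiran controls Tessera.
Kiran holds 100% of Sable, so Kiran controls Sable.
No other company's threshold is met.
Kiran controls 2 companies.

2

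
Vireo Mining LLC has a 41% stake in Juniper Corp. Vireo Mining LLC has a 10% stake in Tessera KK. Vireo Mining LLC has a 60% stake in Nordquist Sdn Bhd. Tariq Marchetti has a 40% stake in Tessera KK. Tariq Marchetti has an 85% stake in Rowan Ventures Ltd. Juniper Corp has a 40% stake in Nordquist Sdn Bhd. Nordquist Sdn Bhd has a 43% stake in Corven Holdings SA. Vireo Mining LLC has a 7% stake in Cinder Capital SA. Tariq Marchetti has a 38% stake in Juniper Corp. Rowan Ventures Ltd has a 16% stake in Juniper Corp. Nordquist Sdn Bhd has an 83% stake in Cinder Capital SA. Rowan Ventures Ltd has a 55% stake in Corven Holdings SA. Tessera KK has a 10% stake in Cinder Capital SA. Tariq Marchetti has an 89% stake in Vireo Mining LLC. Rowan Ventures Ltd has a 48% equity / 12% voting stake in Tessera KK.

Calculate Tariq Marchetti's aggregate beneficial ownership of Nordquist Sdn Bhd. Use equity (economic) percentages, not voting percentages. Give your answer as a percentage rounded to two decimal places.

Tariq reaches Nordquist along 4 paths.
Via Vireo: 89% × 60% = 53.4%.
Via Vireo → Juniper: 89% × 41% × 40% = 14.596%.
Via Rowan → Juniper: 85% × 16% × 40% = 5.44%.
Via Juniper: 38% × 40% = 15.2%.
Total: 53.4% + 14.596% + 5.44% + 15.2% = 88.636%.
Rounded: 88.64%.

88.64%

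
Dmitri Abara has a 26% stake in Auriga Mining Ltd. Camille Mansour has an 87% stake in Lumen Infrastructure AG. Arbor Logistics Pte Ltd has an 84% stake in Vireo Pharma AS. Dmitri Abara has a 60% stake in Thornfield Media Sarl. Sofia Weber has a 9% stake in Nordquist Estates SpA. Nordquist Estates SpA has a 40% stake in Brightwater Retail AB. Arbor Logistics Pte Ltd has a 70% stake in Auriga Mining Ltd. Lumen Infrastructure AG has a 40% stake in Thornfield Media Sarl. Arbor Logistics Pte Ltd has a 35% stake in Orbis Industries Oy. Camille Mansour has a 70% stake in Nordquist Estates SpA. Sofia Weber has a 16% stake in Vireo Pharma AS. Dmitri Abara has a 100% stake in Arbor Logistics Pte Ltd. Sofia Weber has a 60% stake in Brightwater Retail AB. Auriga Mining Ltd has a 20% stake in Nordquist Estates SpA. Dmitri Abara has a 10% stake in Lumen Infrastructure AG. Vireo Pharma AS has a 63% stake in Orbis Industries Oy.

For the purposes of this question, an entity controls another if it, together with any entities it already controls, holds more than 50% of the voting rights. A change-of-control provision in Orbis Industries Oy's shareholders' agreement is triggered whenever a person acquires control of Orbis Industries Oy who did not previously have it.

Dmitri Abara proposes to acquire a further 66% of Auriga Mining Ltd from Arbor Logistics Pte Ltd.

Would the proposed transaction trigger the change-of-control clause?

The purchase adds only to Dmitri's holdings (Arbor's stake shrinks), so Dmitri is the only person who could newly come to control Orbis.
Dmitri holds 100% of Arbor, so Dmitri controls Arbor.
Arbor holds 84% of Vireo, so Dmitri controls Vireo.
Vireo and Arbor together hold 63% + 35% = 98% of Orbis, so Dmitri controls Orbis.
So Dmitri already controls Orbis before the transaction.
After the purchase, Dmitri's direct stake in Auriga rises to 26% + 66% = 92%, and Arbor's stake falls to 4%.
Dmitri controlled Orbis already, so this is not a new person acquiring control; every other person's position is unchanged or reduced.
No new person acquires control, so the clause is not triggered.

No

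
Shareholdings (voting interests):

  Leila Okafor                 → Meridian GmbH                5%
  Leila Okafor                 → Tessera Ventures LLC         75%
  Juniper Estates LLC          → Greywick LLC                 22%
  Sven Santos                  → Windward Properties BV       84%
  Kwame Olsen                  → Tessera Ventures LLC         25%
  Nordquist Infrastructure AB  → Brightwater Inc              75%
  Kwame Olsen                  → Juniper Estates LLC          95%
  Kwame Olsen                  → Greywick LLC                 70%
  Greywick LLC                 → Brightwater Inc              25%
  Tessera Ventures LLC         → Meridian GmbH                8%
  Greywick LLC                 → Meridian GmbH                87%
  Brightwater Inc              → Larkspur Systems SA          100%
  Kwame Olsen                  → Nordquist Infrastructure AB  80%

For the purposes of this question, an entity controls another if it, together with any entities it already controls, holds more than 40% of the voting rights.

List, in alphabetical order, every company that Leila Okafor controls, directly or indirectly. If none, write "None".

Tessera Ventures LLC

Leila holds 75% of Tessera, so Leila controls Tessera.
No other company's threshold is met.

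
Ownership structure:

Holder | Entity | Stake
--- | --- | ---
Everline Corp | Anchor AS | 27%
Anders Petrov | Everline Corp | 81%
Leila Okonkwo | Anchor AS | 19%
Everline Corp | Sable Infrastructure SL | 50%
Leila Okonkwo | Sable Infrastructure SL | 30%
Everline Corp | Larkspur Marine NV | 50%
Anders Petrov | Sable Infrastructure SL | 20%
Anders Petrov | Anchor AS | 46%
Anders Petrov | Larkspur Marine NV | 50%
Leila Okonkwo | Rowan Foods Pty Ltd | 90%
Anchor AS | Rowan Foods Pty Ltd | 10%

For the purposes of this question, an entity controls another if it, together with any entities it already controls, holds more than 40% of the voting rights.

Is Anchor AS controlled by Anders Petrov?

Anders holds 81% of Everline, so Anders controls Everline.
Everline and Anders together hold 27% + 46% = 73% of Anchor, so Anders controls Anchor.

Yes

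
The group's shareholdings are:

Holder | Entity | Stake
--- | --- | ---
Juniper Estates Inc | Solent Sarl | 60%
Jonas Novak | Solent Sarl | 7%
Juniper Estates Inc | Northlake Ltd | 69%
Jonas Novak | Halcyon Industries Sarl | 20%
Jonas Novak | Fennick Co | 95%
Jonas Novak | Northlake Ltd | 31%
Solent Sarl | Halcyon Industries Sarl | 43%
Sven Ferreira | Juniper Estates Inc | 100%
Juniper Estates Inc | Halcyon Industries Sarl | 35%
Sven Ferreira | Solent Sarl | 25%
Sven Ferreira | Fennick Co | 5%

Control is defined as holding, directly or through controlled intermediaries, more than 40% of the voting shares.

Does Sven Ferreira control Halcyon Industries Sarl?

Yes

Sven holds 100% of Juniper, so Sven controls Juniper.
Juniper and Sven together hold 60% + 25% = 85% of Solent, so Sven controls Solent.
Solent and Juniper together hold 43% + 35% = 78% of Halcyon, so Sven controls Halcyon.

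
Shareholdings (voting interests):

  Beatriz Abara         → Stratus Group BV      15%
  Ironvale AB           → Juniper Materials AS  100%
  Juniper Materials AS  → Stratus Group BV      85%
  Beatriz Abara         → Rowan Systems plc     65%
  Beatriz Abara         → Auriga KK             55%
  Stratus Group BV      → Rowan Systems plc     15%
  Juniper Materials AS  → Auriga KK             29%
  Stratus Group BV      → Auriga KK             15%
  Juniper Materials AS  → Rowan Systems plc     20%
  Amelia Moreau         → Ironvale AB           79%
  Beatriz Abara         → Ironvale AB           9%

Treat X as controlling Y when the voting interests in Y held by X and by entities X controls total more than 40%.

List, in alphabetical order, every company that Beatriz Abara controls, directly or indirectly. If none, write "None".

Beatriz holds 55% of Auriga, so Beatriz controls Auriga.
Beatriz holds 65% of Rowan, so Beatriz controls Rowan.
No other company's threshold is met.

Auriga KK, Rowan Systems plc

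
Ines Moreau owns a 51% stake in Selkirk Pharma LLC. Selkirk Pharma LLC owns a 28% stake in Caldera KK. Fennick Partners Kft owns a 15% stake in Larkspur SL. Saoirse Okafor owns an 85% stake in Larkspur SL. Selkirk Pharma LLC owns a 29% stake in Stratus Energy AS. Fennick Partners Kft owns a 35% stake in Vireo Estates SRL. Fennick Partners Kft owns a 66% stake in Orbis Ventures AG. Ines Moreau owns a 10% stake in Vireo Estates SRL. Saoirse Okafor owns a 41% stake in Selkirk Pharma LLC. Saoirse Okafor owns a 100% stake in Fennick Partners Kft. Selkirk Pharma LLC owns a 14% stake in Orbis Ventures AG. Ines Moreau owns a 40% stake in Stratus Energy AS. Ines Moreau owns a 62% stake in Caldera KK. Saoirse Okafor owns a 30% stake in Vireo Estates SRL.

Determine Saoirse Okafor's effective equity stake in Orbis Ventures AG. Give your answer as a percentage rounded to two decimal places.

71.74%

Saoirse reaches Orbis along 2 paths.
Via Selkirk: 41% × 14% = 5.74%.
Via Fennick: 100% × 66% = 66%.
Total: 5.74% + 66% = 71.74%.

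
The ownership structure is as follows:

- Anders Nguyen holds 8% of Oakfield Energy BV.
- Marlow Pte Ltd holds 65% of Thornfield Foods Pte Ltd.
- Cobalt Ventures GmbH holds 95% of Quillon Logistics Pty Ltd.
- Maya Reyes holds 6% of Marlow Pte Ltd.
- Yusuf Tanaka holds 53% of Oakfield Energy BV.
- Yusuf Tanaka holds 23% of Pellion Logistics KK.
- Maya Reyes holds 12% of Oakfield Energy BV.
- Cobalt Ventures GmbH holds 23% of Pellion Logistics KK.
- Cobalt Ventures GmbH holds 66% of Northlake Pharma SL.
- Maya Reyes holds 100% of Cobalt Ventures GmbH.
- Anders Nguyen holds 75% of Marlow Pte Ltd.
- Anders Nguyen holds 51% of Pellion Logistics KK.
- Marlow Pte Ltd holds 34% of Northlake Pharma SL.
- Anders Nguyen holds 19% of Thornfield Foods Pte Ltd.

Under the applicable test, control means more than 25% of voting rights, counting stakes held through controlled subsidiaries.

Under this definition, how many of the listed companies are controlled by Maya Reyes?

3

Maya holds 100% of Cobalt, so Maya controls Cobalt.
Cobalt holds 66% of Northlake, so Maya controls Northlake.
Cobalt holds 95% of Quillon, so Maya controls Quillon.
No other company's threshold is met.
Maya controls 3 companies.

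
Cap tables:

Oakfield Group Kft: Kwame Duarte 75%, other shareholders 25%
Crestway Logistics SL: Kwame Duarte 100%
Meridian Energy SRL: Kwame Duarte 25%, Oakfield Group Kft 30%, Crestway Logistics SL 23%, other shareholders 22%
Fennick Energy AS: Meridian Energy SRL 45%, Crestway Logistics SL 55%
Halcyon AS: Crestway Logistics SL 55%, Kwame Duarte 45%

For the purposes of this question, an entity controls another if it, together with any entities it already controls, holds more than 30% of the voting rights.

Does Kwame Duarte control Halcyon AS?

Yes

Kwame holds 100% of Crestway, so Kwame controls Crestway.
Crestway and Kwame together hold 55% + 45% = 100% of Halcyon, so Kwame controls Halcyon.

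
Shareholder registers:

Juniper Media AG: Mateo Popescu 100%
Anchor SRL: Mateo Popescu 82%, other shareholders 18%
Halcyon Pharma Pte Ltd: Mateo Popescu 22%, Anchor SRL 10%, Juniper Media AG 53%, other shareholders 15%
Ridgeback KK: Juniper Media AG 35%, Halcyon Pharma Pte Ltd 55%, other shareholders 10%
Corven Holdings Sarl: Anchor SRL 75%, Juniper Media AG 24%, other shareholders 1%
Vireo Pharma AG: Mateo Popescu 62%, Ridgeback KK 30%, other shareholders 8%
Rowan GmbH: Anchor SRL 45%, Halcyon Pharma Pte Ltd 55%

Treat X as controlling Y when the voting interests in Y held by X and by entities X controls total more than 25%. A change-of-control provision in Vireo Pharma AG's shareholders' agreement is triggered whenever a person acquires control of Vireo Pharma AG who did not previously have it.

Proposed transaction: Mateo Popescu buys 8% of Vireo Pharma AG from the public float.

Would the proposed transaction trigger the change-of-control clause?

The purchase changes only Mateo's holdings, so Mateo is the only person who could newly come to control Vireo.
Mateo holds 100% of Juniper, so Mateo controls Juniper.
Mateo holds 82% of Anchor, so Mateo controls Anchor.
Mateo and Anchor and Juniper together hold 22% + 10% + 53% = 85% of Halcyon, so Mateo controls Halcyon.
Juniper and Halcyon together hold 35% + 55% = 90% of Ridgeback, so Mateo controls Ridgeback.
Mateo and Ridgeback together hold 62% + 30% = 92% of Vireo, so Mateo controls Vireo.
So Mateo already controls Vireo before the transaction.
After the purchase, Mateo's direct stake in Vireo rises to 62% + 8% = 70%.
Mateo controlled Vireo already, so this is not a new person acquiring control; every other person's position is unchanged or reduced.
No new person acquires control, so the clause is not triggered.

No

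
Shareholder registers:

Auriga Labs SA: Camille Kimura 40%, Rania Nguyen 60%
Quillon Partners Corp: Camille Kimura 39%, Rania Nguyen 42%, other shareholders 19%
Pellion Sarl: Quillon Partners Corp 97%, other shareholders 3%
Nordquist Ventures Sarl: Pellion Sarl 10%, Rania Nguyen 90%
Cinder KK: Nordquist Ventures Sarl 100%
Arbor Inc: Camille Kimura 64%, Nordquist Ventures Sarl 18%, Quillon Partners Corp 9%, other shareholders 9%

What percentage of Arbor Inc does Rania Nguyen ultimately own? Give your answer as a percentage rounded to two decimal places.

Rania reaches Arbor along 3 paths.
Via Quillon → Pellion → Nordquist: 42% × 97% × 10% × 18% = 0.73332%.
Via Nordquist: 90% × 18% = 16.2%.
Via Quillon: 42% × 9% = 3.78%.
Total: 0.73332% + 16.2% + 3.78% = 20.71332%.
Rounded: 20.71%.

20.71%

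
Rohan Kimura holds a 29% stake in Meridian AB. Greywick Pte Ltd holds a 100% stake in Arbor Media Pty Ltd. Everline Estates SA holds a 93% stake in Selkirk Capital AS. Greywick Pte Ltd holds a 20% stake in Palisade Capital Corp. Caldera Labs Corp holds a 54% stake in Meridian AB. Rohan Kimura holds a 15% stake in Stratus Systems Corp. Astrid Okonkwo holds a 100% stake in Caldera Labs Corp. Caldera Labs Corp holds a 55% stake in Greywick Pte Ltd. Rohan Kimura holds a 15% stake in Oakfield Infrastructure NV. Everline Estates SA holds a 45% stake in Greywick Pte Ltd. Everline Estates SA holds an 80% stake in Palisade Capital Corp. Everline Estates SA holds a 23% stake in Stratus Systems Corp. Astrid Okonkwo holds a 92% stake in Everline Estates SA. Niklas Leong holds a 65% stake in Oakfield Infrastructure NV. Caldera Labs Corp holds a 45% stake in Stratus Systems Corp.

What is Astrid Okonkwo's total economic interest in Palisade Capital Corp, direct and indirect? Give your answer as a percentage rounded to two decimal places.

Astrid reaches Palisade along 3 paths.
Via Caldera → Greywick: 100% × 55% × 20% = 11%.
Via Everline → Greywick: 92% × 45% × 20% = 8.28%.
Via Everline: 92% × 80% = 73.6%.
Total: 11% + 8.28% + 73.6% = 92.88%.

92.88%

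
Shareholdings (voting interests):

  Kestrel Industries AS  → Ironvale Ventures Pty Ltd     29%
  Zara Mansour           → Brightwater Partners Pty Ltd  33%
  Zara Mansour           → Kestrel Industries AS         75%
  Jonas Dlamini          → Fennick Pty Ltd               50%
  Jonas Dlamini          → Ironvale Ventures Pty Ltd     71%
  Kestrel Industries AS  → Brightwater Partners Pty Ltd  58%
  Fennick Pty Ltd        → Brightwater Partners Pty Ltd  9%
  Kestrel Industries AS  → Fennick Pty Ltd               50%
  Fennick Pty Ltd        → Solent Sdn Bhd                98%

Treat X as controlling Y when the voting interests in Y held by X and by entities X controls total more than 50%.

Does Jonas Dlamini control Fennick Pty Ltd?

Jonas holds 71% of Ironvale, so Jonas controls Ironvale.
In Fennick, Jonas's side holds only 50%, not > 50%.
So Jonas does not control Fennick.

No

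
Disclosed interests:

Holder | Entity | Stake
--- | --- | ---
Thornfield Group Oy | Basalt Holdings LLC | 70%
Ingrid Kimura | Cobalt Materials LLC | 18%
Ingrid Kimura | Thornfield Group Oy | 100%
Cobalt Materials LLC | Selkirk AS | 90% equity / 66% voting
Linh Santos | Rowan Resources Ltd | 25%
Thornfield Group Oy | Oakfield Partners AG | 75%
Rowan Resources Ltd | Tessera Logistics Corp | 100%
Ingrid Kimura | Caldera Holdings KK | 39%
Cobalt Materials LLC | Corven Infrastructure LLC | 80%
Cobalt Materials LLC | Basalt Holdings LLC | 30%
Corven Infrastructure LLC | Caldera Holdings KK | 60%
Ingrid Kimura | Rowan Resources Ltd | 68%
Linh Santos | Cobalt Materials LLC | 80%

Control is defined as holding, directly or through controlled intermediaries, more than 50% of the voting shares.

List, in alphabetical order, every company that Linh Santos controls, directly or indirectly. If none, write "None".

Linh holds 80% of Cobalt, so Linh controls Cobalt.
Cobalt holds 80% of Corven, so Linh controls Corven.
Corven holds 60% of Caldera, so Linh controls Caldera.
Cobalt holds 66% of Selkirk, so Linh controls Selkirk.
No other company's threshold is met.

Caldera Holdings KK, Cobalt Materials LLC, Corven Infrastructure LLC, Selkirk AS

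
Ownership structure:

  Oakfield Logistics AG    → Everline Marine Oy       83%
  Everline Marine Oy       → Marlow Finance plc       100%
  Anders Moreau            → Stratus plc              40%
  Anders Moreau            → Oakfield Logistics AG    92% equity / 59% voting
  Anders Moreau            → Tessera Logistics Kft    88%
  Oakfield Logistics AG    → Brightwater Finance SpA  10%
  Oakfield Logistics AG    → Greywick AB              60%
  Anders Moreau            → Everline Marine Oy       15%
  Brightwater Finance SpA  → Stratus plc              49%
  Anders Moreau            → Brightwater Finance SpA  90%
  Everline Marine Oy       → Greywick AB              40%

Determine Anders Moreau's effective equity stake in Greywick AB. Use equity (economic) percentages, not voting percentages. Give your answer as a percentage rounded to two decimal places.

Anders reaches Greywick along 3 paths.
Via Oakfield → Everline: 92% × 83% × 40% = 30.544%.
Via Everline: 15% × 40% = 6%.
Via Oakfield: 92% × 60% = 55.2%.
Total: 30.544% + 6% + 55.2% = 91.744%.
Rounded: 91.74%.

91.74%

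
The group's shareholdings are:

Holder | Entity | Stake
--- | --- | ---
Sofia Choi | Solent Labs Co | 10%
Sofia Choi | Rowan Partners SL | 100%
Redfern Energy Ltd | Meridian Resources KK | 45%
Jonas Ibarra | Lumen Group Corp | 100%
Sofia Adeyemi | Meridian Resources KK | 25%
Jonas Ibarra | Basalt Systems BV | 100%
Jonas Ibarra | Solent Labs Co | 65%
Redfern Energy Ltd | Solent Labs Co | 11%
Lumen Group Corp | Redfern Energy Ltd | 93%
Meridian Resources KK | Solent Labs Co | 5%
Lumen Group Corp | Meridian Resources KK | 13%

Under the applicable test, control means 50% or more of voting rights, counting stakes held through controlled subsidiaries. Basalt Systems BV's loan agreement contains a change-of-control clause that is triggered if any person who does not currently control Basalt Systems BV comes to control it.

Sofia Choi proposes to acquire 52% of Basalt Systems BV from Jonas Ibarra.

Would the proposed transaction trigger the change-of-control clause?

Yes

The purchase adds only to Sofia Choi's holdings (Jonas's stake shrinks), so Sofia Choi is the only person who could newly come to control Basalt.
Sofia Choi holds 100% of Rowan, so Sofia Choi controls Rowan.
Neither Sofia Choi nor any entity Sofia Choi controls holds any voting interest in Basalt.
So before the transaction, Sofia Choi does not control Basalt.
After the purchase, Sofia Choi holds 52% of Basalt directly, and Jonas's stake falls to 48%.
Sofia Choi holds 52% of Basalt, so Sofia Choi controls Basalt.
Sofia Choi did not control Basalt before and does after, so the clause is triggered.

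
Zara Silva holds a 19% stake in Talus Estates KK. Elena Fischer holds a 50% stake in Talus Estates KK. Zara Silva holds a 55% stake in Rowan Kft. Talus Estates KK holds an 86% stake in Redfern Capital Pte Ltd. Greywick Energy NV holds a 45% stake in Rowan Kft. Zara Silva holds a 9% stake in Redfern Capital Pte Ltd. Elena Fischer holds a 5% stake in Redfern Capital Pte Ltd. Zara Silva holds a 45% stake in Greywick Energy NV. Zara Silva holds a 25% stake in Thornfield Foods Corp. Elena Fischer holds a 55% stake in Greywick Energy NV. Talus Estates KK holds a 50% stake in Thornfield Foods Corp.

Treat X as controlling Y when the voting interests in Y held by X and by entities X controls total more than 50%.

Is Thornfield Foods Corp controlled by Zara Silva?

Zara holds 55% of Rowan, so Zara controls Rowan.
In Thornfield, Zara's side holds only 25%, not > 50%.
So Zara does not control Thornfield.

No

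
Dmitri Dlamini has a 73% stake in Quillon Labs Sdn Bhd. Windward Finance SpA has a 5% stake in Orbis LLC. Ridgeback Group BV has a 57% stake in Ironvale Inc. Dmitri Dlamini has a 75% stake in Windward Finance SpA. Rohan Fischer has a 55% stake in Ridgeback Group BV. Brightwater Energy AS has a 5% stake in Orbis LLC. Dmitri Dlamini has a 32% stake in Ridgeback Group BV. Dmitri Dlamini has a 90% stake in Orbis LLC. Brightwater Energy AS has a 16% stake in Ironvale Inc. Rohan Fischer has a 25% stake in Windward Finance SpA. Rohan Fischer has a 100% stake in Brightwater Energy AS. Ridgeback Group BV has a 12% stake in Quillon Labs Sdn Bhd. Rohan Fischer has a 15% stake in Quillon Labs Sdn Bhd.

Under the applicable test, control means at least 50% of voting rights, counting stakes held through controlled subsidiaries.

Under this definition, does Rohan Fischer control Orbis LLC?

Rohan holds 55% of Ridgeback, so Rohan controls Ridgeback.
Rohan holds 100% of Brightwater, so Rohan controls Brightwater.
Brightwater and Ridgeback together hold 16% + 57% = 73% of Ironvale, so Rohan controls Ironvale.
In Orbis, Rohan's side holds only 5%, not ≥ 50%.
So Rohan does not control Orbis.

No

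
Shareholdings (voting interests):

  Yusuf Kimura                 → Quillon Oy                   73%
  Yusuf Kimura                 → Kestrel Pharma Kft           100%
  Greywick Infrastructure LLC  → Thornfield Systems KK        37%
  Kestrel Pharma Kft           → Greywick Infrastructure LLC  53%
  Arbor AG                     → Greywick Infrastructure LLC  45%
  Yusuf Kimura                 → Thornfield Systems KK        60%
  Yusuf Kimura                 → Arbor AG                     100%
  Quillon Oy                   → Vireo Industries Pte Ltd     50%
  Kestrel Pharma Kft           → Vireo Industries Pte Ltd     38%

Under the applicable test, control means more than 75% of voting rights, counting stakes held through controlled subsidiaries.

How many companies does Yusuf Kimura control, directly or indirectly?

Yusuf holds 100% of Arbor, so Yusuf controls Arbor.
Yusuf holds 100% of Kestrel, so Yusuf controls Kestrel.
Kestrel and Arbor together hold 53% + 45% = 98% of Greywick, so Yusuf controls Greywick.
Yusuf and Greywick together hold 60% + 37% = 97% of Thornfield, so Yusuf controls Thornfield.
No other company's threshold is met.
Yusuf controls 4 companies.

4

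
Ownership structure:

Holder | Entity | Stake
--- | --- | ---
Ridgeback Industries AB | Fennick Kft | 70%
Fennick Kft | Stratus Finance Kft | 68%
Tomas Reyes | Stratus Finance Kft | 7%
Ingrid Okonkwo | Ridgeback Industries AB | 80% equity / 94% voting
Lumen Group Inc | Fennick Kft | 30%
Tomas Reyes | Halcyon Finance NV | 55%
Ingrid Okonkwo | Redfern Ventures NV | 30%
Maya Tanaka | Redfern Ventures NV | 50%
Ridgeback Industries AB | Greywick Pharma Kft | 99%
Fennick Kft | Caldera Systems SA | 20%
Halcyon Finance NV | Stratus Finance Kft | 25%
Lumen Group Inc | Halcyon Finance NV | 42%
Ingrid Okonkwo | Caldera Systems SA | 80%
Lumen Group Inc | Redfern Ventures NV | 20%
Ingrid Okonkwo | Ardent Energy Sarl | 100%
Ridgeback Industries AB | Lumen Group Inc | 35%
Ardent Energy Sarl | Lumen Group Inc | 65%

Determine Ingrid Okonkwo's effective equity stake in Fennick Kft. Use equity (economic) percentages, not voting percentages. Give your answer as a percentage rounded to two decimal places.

Ingrid reaches Fennick along 3 paths.
Via Ridgeback: 80% × 70% = 56%.
Via Ridgeback → Lumen: 80% × 35% × 30% = 8.4%.
Via Ardent → Lumen: 100% × 65% × 30% = 19.5%.
Total: 56% + 8.4% + 19.5% = 83.9%.
Rounded: 83.90%.

83.90%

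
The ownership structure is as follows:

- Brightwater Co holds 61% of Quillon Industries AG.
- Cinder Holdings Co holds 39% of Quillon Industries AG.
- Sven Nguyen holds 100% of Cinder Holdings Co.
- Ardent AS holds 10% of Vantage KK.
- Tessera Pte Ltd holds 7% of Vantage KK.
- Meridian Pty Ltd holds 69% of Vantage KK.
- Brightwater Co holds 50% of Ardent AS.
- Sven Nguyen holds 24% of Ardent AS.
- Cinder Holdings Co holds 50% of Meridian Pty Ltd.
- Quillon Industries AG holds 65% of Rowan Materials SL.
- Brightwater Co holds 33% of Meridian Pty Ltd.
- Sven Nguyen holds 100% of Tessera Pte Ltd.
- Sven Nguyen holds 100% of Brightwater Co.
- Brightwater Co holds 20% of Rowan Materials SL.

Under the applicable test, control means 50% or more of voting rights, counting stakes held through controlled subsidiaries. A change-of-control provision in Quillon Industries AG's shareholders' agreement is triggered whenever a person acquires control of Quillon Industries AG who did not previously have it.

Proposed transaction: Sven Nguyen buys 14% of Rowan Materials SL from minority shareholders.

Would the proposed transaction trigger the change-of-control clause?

No

The purchase changes only Sven's holdings, so Sven is the only person who could newly come to control Quillon.
Sven holds 100% of Cinder, so Sven controls Cinder.
Sven holds 100% of Brightwater, so Sven controls Brightwater.
Cinder and Brightwater together hold 39% + 61% = 100% of Quillon, so Sven controls Quillon.
So Sven already controls Quillon before the transaction.
After the purchase, Sven holds 14% of Rowan directly.
Sven controlled Quillon already, so this is not a new person acquiring control; every other person's position is unchanged or reduced.
No new person acquires control, so the clause is not triggered.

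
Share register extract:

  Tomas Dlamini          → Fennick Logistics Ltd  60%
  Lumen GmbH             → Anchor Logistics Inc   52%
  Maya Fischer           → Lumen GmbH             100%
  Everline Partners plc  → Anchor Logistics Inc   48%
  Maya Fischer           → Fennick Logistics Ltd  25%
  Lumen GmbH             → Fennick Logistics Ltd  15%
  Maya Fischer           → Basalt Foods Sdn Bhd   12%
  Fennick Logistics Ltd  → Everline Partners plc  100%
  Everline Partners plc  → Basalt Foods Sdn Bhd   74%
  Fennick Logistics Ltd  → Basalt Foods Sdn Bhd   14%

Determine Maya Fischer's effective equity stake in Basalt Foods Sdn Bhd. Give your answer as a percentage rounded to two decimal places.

47.20%

Maya reaches Basalt along 5 paths.
Via Fennick: 25% × 14% = 3.5%.
Via Lumen → Fennick: 100% × 15% × 14% = 2.1%.
Via Fennick → Everline: 25% × 100% × 74% = 18.5%.
Via Lumen → Fennick → Everline: 100% × 15% × 100% × 74% = 11.1%.
Direct stake: 12% = 12%.
Total: 3.5% + 2.1% + 18.5% + 11.1% + 12% = 47.2%.
Rounded: 47.20%.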